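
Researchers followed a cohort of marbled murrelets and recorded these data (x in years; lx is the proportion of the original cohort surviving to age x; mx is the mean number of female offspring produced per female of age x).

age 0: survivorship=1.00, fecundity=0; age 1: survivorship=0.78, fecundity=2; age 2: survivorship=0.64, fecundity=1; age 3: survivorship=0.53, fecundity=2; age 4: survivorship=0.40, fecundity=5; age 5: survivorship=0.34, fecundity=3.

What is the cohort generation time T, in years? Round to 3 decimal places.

lx·mx: 0, 1.56, 0.64, 1.06, 2, 1.02 → R0 = 6.28
x·lx·mx: 0, 1.56, 1.28, 3.18, 8, 5.1 → Σ = 19.12
T = 19.12 / 6.28 = 3.044586… → 3.045

3.045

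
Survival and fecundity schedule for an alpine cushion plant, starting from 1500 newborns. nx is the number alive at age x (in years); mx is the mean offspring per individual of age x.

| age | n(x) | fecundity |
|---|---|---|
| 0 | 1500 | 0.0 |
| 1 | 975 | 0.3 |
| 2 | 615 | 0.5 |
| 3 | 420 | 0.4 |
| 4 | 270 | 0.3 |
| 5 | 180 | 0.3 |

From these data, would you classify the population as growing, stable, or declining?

lx = nx/n0 = nx/1500: 1, 0.65, 0.41, 0.28, 0.18, 0.12
R0 = Σ lx·mx = 0 + 0.195 + 0.205 + 0.112 + 0.054 + 0.036 = 0.602
R0 < 1, so the population is declining.

declining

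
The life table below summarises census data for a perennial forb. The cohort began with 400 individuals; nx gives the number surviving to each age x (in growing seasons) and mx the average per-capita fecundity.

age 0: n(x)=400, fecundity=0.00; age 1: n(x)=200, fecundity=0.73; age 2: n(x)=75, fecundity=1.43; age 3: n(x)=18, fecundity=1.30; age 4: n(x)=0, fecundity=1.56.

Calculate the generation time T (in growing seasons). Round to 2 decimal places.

lx = nx/n0 = nx/400: 1, 0.5, 0.1875, 0.045, 0
lx·mx: 0, 0.365, 0.268125, 0.0585, 0 → R0 = 0.691625
x·lx·mx: 0, 0.365, 0.53625, 0.1755, 0 → Σ = 1.07675
T = 1.07675 / 0.691625 = 1.556841… → 1.56

1.56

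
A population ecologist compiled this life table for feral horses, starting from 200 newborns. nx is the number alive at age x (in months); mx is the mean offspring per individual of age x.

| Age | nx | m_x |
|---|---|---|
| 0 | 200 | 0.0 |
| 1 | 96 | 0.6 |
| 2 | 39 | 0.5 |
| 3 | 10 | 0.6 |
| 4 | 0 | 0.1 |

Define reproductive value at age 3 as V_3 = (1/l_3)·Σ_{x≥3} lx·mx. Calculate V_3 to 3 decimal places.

0.600

lx = nx/n0 = nx/200: 1, 0.48, 0.195, 0.05, 0
lx·mx for x ≥ 3: 0.03, 0 → sum = 0.03
V_3 = 0.03 / l_3 = 0.03 / 0.05 = 0.6 → 0.600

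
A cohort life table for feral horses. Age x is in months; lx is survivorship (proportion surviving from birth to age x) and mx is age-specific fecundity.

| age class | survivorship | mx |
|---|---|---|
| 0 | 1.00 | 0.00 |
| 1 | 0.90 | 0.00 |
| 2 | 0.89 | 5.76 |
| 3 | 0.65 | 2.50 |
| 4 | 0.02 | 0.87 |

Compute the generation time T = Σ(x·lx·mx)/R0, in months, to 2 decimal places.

2.25

lx·mx: 0, 0, 5.1264, 1.625, 0.0174 → R0 = 6.7688
x·lx·mx: 0, 0, 10.2528, 4.875, 0.0696 → Σ = 15.1974
T = 15.1974 / 6.7688 = 2.245213… → 2.25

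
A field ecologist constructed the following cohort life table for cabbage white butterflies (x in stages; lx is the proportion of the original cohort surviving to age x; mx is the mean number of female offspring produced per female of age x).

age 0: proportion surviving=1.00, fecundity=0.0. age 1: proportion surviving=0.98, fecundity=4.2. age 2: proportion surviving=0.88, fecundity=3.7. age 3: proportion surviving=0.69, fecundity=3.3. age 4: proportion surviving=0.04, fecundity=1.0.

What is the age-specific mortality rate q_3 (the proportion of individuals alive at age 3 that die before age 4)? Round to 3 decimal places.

0.942

q_3 = (l_3 − l_4) / l_3 = (0.69 − 0.04) / 0.69
     = 0.65 / 0.69 = 0.942029… → 0.942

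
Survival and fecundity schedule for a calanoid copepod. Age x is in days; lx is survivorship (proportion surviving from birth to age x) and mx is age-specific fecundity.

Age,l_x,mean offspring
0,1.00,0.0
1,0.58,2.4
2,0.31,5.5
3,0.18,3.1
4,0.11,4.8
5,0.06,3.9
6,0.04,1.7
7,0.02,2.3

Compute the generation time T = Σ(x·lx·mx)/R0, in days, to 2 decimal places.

2.31

lx·mx: 0, 1.392, 1.705, 0.558, 0.528, 0.234, 0.068, 0.046 → R0 = 4.531
x·lx·mx: 0, 1.392, 3.41, 1.674, 2.112, 1.17, 0.408, 0.322 → Σ = 10.488
T = 10.488 / 4.531 = 2.314721… → 2.31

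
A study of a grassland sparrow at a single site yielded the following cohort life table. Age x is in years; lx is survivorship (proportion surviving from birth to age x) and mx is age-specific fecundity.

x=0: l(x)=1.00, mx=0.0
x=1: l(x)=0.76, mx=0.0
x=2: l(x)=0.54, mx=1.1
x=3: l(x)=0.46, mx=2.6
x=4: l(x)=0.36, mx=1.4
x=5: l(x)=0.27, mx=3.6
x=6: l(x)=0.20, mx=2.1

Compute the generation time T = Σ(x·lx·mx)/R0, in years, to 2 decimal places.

lx·mx: 0, 0, 0.594, 1.196, 0.504, 0.972, 0.42 → R0 = 3.686
x·lx·mx: 0, 0, 1.188, 3.588, 2.016, 4.86, 2.52 → Σ = 14.172
T = 14.172 / 3.686 = 3.844818… → 3.84

3.84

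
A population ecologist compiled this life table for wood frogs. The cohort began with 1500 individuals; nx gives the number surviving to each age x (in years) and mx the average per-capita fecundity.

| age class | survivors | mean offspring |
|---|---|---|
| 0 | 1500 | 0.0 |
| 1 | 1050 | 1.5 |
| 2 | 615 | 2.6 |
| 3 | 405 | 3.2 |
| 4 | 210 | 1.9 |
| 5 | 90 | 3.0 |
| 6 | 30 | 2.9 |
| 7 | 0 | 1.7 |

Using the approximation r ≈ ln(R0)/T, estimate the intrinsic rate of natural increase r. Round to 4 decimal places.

lx = nx/n0 = nx/1500: 1, 0.7, 0.41, 0.27, 0.14, 0.06, 0.02, 0
R0 = Σ lx·mx = 0 + 1.05 + 1.066 + 0.864 + 0.266 + 0.18 + 0.058 + 0 = 3.484
Σ x·lx·mx = 8.086; T = 8.086/3.484 = 2.3209…
r ≈ ln(R0)/T = ln(3.484)/2.3209… = 0.537801… → 0.5378

0.5378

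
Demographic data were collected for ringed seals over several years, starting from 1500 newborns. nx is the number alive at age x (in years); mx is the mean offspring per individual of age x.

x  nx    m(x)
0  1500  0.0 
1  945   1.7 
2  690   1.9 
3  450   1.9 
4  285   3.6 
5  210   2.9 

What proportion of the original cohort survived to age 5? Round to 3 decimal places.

0.140

l_5 = n_5/n_0 = 210/1500 = 0.14 → 0.140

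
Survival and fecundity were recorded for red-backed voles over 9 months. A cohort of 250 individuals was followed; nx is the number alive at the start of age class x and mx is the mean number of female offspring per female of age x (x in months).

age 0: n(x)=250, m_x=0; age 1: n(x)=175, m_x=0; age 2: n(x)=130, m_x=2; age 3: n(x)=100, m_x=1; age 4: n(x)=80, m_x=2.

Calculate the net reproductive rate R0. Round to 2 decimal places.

lx = nx/n0 = nx/250: 1, 0.7, 0.52, 0.4, 0.32
lx·mx by age: 0, 0, 1.04, 0.4, 0.64
R0 = Σ lx·mx = 2.08 → 2.08

2.08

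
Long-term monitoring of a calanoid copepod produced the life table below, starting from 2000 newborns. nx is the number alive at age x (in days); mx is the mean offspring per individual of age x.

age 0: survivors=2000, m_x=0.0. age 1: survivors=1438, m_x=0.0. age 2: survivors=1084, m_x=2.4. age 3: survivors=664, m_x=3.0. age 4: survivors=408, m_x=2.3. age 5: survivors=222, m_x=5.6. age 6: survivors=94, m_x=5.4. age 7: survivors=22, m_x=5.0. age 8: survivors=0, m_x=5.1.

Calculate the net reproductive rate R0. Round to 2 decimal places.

3.70

lx = nx/n0 = nx/2000: 1, 0.719, 0.542, 0.332, 0.204, 0.111, 0.047, 0.011, 0
lx·mx by age: 0, 0, 1.3008, 0.996, 0.4692, 0.6216, 0.2538, 0.055, 0
R0 = Σ lx·mx = 3.6964 → 3.70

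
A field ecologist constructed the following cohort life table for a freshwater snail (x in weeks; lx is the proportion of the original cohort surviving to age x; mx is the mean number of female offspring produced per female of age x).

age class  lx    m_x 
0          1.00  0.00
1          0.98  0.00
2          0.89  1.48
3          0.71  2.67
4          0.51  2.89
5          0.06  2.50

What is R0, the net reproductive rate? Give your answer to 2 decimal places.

lx·mx by age: 0, 0, 1.3172, 1.8957, 1.4739, 0.15
R0 = Σ lx·mx = 4.8368 → 4.84

4.84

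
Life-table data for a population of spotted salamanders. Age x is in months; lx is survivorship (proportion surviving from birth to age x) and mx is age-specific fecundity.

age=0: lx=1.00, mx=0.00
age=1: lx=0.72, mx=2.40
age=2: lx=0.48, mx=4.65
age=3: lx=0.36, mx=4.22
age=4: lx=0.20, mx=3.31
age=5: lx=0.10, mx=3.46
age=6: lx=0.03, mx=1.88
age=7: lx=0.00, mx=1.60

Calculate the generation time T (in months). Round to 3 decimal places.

lx·mx: 0, 1.728, 2.232, 1.5192, 0.662, 0.346, 0.0564, 0 → R0 = 6.5436
x·lx·mx: 0, 1.728, 4.464, 4.5576, 2.648, 1.73, 0.3384, 0 → Σ = 15.466
T = 15.466 / 6.5436 = 2.363531… → 2.364

2.364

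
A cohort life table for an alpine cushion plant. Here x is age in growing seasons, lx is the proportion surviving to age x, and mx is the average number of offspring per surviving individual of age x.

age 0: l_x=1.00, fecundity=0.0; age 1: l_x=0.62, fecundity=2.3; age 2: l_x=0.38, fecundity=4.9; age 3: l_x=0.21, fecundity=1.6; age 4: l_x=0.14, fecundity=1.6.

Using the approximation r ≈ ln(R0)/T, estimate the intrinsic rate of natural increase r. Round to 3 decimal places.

0.735

R0 = Σ lx·mx = 0 + 1.426 + 1.862 + 0.336 + 0.224 = 3.848
Σ x·lx·mx = 7.054; T = 7.054/3.848 = 1.83316…
r ≈ ln(R0)/T = ln(3.848)/1.83316… = 0.7351… → 0.735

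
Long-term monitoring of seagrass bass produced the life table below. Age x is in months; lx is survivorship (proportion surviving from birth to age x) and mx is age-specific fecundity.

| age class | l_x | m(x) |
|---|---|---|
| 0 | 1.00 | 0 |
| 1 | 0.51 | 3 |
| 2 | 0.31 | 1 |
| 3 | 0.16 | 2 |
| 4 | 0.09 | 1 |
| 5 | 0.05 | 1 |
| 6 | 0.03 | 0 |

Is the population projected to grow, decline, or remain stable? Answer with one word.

R0 = Σ lx·mx = 0 + 1.53 + 0.31 + 0.32 + 0.09 + 0.05 + 0 = 2.3
R0 > 1, so the population is growing.

growing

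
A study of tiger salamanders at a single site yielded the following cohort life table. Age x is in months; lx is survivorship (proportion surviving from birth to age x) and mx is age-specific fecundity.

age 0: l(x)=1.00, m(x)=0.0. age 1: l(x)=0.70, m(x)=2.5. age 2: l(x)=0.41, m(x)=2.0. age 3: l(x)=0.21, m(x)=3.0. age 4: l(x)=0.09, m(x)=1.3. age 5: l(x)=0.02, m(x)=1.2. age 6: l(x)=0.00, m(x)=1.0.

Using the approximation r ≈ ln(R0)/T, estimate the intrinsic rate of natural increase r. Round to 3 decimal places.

R0 = Σ lx·mx = 0 + 1.75 + 0.82 + 0.63 + 0.117 + 0.024 + 0 = 3.341
Σ x·lx·mx = 5.868; T = 5.868/3.341 = 1.75636…
r ≈ ln(R0)/T = ln(3.341)/1.75636… = 0.6868… → 0.687

0.687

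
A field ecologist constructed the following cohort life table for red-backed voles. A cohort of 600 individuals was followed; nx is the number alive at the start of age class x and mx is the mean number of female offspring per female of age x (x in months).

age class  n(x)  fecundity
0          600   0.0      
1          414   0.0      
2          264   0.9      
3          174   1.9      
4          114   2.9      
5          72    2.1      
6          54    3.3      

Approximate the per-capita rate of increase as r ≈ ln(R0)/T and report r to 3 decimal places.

lx = nx/n0 = nx/600: 1, 0.69, 0.44, 0.29, 0.19, 0.12, 0.09
R0 = Σ lx·mx = 0 + 0 + 0.396 + 0.551 + 0.551 + 0.252 + 0.297 = 2.047
Σ x·lx·mx = 7.691; T = 7.691/2.047 = 3.75721…
r ≈ ln(R0)/T = ln(2.047)/3.75721… = 0.19067… → 0.191

0.191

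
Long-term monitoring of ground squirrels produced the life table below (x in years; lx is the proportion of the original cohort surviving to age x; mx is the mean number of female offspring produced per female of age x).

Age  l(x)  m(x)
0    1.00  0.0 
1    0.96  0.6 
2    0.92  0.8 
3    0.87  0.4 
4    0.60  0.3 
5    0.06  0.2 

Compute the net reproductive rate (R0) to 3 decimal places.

1.852

lx·mx by age: 0, 0.576, 0.736, 0.348, 0.18, 0.012
R0 = Σ lx·mx = 1.852 → 1.852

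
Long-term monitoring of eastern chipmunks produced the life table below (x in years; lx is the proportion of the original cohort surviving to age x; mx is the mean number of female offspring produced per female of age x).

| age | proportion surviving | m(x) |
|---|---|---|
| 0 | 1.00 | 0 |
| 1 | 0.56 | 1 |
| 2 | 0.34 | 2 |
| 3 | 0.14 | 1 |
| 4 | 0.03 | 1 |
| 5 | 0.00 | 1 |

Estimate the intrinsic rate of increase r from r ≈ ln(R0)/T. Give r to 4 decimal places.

R0 = Σ lx·mx = 0 + 0.56 + 0.68 + 0.14 + 0.03 + 0 = 1.41
Σ x·lx·mx = 2.46; T = 2.46/1.41 = 1.74468…
r ≈ ln(R0)/T = ln(1.41)/1.74468… = 0.196936… → 0.1969

0.1969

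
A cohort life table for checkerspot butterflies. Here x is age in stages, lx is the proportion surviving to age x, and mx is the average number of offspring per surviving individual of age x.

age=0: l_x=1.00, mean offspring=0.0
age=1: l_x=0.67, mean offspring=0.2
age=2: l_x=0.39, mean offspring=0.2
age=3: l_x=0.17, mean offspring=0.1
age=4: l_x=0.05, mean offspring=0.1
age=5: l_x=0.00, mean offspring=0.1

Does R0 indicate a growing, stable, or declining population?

R0 = Σ lx·mx = 0 + 0.134 + 0.078 + 0.017 + 0.005 + 0 = 0.234
R0 < 1, so the population is declining.

declining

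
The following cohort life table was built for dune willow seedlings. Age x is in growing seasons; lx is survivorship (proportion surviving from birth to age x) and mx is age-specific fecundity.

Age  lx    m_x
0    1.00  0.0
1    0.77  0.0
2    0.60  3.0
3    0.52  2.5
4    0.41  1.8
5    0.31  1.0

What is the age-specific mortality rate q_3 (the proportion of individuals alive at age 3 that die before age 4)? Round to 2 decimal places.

q_3 = (l_3 − l_4) / l_3 = (0.52 − 0.41) / 0.52
     = 0.11 / 0.52 = 0.211538… → 0.21

0.21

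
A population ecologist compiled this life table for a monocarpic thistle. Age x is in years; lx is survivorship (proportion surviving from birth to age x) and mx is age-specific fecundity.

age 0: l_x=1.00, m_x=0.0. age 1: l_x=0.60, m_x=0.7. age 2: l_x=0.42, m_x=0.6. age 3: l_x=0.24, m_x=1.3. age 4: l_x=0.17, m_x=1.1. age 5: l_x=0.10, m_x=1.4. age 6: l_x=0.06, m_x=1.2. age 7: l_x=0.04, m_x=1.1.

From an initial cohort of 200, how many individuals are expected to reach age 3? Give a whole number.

48

Expected survivors = N0 · l_3 = 200 × 0.24 = 48 → 48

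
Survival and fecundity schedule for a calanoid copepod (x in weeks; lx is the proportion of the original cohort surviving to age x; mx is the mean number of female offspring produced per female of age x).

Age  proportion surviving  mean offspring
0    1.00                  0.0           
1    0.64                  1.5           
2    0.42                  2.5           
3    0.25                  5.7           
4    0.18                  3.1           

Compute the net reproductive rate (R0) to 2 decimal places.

lx·mx by age: 0, 0.96, 1.05, 1.425, 0.558
R0 = Σ lx·mx = 3.993 → 3.99

3.99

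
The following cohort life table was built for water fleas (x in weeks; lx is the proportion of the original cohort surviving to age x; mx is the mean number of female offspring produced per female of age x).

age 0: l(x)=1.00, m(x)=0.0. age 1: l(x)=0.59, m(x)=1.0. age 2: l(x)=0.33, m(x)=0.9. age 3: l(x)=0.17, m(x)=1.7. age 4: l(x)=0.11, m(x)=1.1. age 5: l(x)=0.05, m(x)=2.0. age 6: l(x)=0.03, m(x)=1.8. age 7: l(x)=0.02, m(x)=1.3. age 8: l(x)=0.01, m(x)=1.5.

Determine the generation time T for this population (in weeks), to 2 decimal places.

lx·mx: 0, 0.59, 0.297, 0.289, 0.121, 0.1, 0.054, 0.026, 0.015 → R0 = 1.492
x·lx·mx: 0, 0.59, 0.594, 0.867, 0.484, 0.5, 0.324, 0.182, 0.12 → Σ = 3.661
T = 3.661 / 1.492 = 2.453753… → 2.45

2.45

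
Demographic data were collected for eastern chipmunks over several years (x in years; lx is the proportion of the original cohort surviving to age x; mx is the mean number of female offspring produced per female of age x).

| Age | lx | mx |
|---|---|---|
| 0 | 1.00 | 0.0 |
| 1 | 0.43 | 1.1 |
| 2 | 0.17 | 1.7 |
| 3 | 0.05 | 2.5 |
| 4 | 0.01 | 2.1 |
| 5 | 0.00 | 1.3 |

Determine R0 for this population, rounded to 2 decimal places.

0.91

lx·mx by age: 0, 0.473, 0.289, 0.125, 0.021, 0
R0 = Σ lx·mx = 0.908 → 0.91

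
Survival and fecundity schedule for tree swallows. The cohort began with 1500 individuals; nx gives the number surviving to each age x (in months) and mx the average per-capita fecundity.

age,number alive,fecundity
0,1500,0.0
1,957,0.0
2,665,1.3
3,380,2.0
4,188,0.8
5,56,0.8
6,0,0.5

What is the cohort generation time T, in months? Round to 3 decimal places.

2.657

lx = nx/n0 = nx/1500: 1, 0.638, 0.44333…, 0.25333…, 0.12533…, 0.03733…, 0
lx·mx: 0, 0, 0.576333…, 0.506667…, 0.100267…, 0.029867…, 0 → R0 = 1.213133…
x·lx·mx: 0, 0, 1.152667…, 1.52…, 0.401067…, 0.149333…, 0 → Σ = 3.223067…
T = 3.223067… / 1.213133… = 2.656812… → 2.657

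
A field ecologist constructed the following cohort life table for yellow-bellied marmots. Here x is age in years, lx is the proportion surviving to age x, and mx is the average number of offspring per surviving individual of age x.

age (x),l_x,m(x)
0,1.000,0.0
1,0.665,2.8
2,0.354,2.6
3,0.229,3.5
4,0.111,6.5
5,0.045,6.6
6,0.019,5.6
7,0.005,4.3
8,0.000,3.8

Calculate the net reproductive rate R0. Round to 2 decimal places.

lx·mx by age: 0, 1.862, 0.9204, 0.8015, 0.7215, 0.297, 0.1064, 0.0215, 0
R0 = Σ lx·mx = 4.7303 → 4.73

4.73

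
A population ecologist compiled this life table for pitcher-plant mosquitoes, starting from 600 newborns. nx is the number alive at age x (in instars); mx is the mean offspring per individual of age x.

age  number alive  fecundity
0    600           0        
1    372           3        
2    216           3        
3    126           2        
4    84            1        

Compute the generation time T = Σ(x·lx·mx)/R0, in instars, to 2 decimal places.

1.67

lx = nx/n0 = nx/600: 1, 0.62, 0.36, 0.21, 0.14
lx·mx: 0, 1.86, 1.08, 0.42, 0.14 → R0 = 3.5
x·lx·mx: 0, 1.86, 2.16, 1.26, 0.56 → Σ = 5.84
T = 5.84 / 3.5 = 1.668571… → 1.67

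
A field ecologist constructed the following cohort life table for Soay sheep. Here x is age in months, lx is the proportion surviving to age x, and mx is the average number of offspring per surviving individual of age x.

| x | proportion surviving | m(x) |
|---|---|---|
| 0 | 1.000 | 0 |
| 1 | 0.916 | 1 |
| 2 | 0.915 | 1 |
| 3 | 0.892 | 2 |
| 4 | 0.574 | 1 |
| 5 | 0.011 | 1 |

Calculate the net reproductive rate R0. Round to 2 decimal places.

4.20

lx·mx by age: 0, 0.916, 0.915, 1.784, 0.574, 0.011
R0 = Σ lx·mx = 4.2 → 4.20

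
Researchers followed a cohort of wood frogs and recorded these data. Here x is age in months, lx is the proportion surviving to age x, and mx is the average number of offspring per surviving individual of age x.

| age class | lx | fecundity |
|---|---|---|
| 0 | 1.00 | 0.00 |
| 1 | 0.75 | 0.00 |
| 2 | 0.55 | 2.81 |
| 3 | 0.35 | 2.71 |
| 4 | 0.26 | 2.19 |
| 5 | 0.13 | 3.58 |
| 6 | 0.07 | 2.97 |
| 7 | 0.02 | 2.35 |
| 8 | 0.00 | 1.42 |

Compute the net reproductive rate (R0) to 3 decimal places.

3.784

lx·mx by age: 0, 0, 1.5455, 0.9485, 0.5694, 0.4654, 0.2079, 0.047, 0
R0 = Σ lx·mx = 3.7837 → 3.784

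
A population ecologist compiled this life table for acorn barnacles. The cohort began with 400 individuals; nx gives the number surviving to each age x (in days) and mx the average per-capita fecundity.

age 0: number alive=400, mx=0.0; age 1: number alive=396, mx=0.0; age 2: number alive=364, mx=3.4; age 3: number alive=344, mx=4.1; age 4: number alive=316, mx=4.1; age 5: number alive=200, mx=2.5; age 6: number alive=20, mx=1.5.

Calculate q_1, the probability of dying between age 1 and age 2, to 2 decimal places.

lx = nx/n0 = nx/400: 1, 0.99, 0.91, 0.86, 0.79, 0.5, 0.05
q_1 = (l_1 − l_2) / l_1 = (0.99 − 0.91) / 0.99
     = 0.08 / 0.99 = 0.080808… → 0.08

0.08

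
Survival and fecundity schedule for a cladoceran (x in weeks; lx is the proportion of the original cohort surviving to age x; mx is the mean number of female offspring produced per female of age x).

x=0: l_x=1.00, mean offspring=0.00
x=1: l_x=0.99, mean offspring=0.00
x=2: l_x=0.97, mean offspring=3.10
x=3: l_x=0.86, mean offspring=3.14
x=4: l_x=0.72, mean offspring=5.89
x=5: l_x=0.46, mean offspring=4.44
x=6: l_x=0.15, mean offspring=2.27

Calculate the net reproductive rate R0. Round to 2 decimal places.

lx·mx by age: 0, 0, 3.007, 2.7004, 4.2408, 2.0424, 0.3405
R0 = Σ lx·mx = 12.3311 → 12.33

12.33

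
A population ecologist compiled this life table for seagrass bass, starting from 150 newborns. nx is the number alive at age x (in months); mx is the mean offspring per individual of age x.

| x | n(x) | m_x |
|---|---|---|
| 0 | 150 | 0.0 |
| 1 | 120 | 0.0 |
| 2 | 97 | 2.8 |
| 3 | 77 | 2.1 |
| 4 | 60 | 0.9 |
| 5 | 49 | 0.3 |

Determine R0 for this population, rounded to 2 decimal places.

3.35

lx = nx/n0 = nx/150: 1, 0.8, 0.64667…, 0.51333…, 0.4, 0.32667…
lx·mx by age: 0, 0, 1.810667…, 1.078…, 0.36, 0.098…
R0 = Σ lx·mx = 3.346667… → 3.35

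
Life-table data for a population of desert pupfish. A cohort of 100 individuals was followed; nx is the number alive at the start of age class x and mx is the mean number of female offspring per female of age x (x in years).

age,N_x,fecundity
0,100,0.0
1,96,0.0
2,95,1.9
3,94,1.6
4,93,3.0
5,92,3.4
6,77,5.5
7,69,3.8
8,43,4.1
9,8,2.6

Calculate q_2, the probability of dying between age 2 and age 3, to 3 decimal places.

0.011

lx = nx/n0 = nx/100: 1, 0.96, 0.95, 0.94, 0.93, 0.92, 0.77, 0.69, 0.43, 0.08
q_2 = (l_2 − l_3) / l_2 = (0.95 − 0.94) / 0.95
     = 0.01 / 0.95 = 0.010526… → 0.011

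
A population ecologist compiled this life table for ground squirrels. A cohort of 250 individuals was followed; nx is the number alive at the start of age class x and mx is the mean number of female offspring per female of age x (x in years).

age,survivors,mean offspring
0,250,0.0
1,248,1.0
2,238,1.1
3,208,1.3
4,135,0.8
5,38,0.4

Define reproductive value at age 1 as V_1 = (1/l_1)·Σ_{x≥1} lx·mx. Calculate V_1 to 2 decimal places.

lx = nx/n0 = nx/250: 1, 0.992, 0.952, 0.832, 0.54, 0.152
lx·mx for x ≥ 1: 0.992, 1.0472, 1.0816, 0.432, 0.0608 → sum = 3.6136
V_1 = 3.6136 / l_1 = 3.6136 / 0.992 = 3.642742… → 3.64

3.64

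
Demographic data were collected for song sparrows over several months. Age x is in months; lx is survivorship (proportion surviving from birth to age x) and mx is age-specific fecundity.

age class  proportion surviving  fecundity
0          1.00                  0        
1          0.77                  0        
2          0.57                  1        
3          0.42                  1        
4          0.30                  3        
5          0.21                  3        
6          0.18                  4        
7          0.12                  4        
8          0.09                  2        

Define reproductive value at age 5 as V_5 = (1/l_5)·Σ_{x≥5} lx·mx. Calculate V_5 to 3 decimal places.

lx·mx for x ≥ 5: 0.63, 0.72, 0.48, 0.18 → sum = 2.01
V_5 = 2.01 / l_5 = 2.01 / 0.21 = 9.571429… → 9.571

9.571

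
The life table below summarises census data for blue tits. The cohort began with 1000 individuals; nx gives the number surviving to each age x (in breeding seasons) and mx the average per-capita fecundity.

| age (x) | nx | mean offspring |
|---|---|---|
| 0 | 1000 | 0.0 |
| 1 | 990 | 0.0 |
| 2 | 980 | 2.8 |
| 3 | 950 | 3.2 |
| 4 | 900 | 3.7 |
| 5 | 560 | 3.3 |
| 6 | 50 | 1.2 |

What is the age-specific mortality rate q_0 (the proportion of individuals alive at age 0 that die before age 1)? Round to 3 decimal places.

lx = nx/n0 = nx/1000: 1, 0.99, 0.98, 0.95, 0.9, 0.56, 0.05
q_0 = (l_0 − l_1) / l_0 = (1 − 0.99) / 1
     = 0.01 / 1 = 0.01 → 0.010

0.010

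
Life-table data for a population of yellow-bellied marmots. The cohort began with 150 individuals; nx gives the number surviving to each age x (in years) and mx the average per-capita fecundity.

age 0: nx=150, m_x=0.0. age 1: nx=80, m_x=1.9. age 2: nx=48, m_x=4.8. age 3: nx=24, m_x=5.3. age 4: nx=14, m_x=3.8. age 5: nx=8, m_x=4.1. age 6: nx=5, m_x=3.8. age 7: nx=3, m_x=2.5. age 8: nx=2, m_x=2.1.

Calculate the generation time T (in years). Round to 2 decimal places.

2.51

lx = nx/n0 = nx/150: 1, 0.53333…, 0.32, 0.16, 0.09333…, 0.05333…, 0.03333…, 0.02, 0.01333…
lx·mx: 0, 1.013333…, 1.536, 0.848, 0.354667…, 0.218667…, 0.126667…, 0.05, 0.028… → R0 = 4.175333…
x·lx·mx: 0, 1.013333…, 3.072, 2.544, 1.418667…, 1.093333…, 0.76…, 0.35, 0.224… → Σ = 10.475333…
T = 10.475333… / 4.175333… = 2.508862… → 2.51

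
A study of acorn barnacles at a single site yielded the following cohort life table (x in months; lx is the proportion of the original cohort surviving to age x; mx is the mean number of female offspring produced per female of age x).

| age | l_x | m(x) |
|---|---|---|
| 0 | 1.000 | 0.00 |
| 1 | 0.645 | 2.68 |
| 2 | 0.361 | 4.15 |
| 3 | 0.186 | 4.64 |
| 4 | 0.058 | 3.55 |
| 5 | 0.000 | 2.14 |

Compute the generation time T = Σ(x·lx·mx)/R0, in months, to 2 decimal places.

lx·mx: 0, 1.7286, 1.49815, 0.86304, 0.2059, 0 → R0 = 4.29569
x·lx·mx: 0, 1.7286, 2.9963, 2.58912, 0.8236, 0 → Σ = 8.13762
T = 8.13762 / 4.29569 = 1.894369… → 1.89

1.89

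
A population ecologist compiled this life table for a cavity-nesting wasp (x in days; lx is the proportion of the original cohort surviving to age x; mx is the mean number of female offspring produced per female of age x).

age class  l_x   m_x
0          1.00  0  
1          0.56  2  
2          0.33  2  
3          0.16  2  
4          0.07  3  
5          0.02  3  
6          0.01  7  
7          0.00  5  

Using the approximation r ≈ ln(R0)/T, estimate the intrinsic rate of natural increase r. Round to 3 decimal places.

R0 = Σ lx·mx = 0 + 1.12 + 0.66 + 0.32 + 0.21 + 0.06 + 0.07 + 0 = 2.44
Σ x·lx·mx = 4.96; T = 4.96/2.44 = 2.03279…
r ≈ ln(R0)/T = ln(2.44)/2.03279… = 0.43881… → 0.439

0.439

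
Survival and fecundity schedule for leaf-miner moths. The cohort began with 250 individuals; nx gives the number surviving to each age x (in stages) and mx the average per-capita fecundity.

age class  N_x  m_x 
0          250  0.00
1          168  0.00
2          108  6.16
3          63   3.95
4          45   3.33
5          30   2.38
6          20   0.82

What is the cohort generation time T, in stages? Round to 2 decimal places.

lx = nx/n0 = nx/250: 1, 0.672, 0.432, 0.252, 0.18, 0.12, 0.08
lx·mx: 0, 0, 2.66112, 0.9954, 0.5994, 0.2856, 0.0656 → R0 = 4.60712
x·lx·mx: 0, 0, 5.32224, 2.9862, 2.3976, 1.428, 0.3936 → Σ = 12.52764
T = 12.52764 / 4.60712 = 2.719191… → 2.72

2.72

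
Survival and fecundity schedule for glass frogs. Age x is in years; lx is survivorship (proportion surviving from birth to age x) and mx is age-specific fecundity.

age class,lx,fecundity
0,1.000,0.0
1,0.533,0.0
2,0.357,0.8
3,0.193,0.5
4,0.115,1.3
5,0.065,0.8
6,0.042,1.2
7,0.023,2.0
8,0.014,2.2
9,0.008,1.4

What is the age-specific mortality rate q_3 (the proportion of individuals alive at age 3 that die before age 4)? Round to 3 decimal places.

q_3 = (l_3 − l_4) / l_3 = (0.193 − 0.115) / 0.193
     = 0.078 / 0.193 = 0.404145… → 0.404

0.404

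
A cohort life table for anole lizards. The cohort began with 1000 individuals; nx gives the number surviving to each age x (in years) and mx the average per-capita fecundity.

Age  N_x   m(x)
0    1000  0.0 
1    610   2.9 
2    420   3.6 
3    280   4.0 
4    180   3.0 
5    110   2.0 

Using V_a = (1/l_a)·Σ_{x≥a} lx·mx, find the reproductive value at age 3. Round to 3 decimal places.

6.714

lx = nx/n0 = nx/1000: 1, 0.61, 0.42, 0.28, 0.18, 0.11
lx·mx for x ≥ 3: 1.12, 0.54, 0.22 → sum = 1.88
V_3 = 1.88 / l_3 = 1.88 / 0.28 = 6.714286… → 6.714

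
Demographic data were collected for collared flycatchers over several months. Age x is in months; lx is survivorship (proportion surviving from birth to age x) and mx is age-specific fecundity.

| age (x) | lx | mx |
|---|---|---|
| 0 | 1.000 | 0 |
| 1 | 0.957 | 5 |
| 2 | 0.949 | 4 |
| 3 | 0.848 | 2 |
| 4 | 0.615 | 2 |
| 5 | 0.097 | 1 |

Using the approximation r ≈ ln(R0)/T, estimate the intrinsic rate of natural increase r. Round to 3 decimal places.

1.244

R0 = Σ lx·mx = 0 + 4.785 + 3.796 + 1.696 + 1.23 + 0.097 = 11.604
Σ x·lx·mx = 22.87; T = 22.87/11.604 = 1.97087…
r ≈ ln(R0)/T = ln(11.604)/1.97087… = 1.24379… → 1.244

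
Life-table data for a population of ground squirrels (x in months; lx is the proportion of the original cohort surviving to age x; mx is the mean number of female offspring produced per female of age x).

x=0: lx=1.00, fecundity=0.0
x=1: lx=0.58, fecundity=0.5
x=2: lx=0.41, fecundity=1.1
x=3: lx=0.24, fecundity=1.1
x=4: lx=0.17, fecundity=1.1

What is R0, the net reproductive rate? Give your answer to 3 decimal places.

1.192

lx·mx by age: 0, 0.29, 0.451, 0.264, 0.187
R0 = Σ lx·mx = 1.192 → 1.192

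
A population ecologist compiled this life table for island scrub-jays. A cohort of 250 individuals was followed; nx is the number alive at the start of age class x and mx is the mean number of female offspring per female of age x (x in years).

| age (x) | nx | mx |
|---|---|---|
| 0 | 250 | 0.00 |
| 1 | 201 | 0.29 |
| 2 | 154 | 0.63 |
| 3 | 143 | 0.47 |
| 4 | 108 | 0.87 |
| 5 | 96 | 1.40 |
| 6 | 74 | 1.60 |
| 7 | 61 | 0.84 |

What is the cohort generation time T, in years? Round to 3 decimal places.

4.143

lx = nx/n0 = nx/250: 1, 0.804, 0.616, 0.572, 0.432, 0.384, 0.296, 0.244
lx·mx: 0, 0.23316, 0.38808, 0.26884, 0.37584, 0.5376, 0.4736, 0.20496 → R0 = 2.48208
x·lx·mx: 0, 0.23316, 0.77616, 0.80652, 1.50336, 2.688, 2.8416, 1.43472 → Σ = 10.28352
T = 10.28352 / 2.48208 = 4.143106… → 4.143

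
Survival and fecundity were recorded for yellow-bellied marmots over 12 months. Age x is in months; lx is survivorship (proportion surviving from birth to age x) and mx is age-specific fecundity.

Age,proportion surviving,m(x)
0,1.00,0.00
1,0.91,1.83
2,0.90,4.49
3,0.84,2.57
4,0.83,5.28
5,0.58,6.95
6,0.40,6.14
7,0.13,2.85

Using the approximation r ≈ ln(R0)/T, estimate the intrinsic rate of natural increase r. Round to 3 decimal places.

0.791

R0 = Σ lx·mx = 0 + 1.6653 + 4.041 + 2.1588 + 4.3824 + 4.031 + 2.456 + 0.3705 = 19.105
Σ x·lx·mx = 71.2378; T = 71.2378/19.105 = 3.72875…
r ≈ ln(R0)/T = ln(19.105)/3.72875… = 0.79114… → 0.791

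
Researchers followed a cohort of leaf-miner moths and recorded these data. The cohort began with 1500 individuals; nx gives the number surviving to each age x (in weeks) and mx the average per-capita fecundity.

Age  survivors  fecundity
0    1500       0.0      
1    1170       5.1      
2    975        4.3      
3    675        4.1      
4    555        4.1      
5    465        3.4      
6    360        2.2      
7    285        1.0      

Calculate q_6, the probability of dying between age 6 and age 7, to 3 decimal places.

0.208

lx = nx/n0 = nx/1500: 1, 0.78, 0.65, 0.45, 0.37, 0.31, 0.24, 0.19
q_6 = (l_6 − l_7) / l_6 = (0.24 − 0.19) / 0.24
     = 0.05 / 0.24 = 0.208333… → 0.208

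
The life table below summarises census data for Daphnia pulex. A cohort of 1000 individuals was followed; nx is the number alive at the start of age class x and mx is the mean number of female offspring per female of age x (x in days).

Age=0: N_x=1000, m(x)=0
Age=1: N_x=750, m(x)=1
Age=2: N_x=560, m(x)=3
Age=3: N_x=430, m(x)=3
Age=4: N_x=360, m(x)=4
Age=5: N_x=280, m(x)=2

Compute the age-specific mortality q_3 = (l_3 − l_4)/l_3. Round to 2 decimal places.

lx = nx/n0 = nx/1000: 1, 0.75, 0.56, 0.43, 0.36, 0.28
q_3 = (l_3 − l_4) / l_3 = (0.43 − 0.36) / 0.43
     = 0.07 / 0.43 = 0.162791… → 0.16

0.16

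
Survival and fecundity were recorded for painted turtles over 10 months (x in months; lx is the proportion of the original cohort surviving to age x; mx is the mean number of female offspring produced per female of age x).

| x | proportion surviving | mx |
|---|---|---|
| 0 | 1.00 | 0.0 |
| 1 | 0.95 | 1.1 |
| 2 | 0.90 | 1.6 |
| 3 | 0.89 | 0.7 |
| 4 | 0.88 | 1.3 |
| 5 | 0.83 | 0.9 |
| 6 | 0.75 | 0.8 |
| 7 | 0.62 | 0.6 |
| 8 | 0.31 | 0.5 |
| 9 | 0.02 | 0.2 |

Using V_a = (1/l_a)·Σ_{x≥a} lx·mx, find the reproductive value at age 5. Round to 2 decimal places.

lx·mx for x ≥ 5: 0.747, 0.6, 0.372, 0.155, 0.004 → sum = 1.878
V_5 = 1.878 / l_5 = 1.878 / 0.83 = 2.262651… → 2.26

2.26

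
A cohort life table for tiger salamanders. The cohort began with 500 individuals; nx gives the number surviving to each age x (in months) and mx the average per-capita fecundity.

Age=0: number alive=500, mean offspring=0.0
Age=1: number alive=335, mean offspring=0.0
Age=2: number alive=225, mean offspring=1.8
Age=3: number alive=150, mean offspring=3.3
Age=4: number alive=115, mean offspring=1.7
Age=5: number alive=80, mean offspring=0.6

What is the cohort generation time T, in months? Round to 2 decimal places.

2.90

lx = nx/n0 = nx/500: 1, 0.67, 0.45, 0.3, 0.23, 0.16
lx·mx: 0, 0, 0.81, 0.99, 0.391, 0.096 → R0 = 2.287
x·lx·mx: 0, 0, 1.62, 2.97, 1.564, 0.48 → Σ = 6.634
T = 6.634 / 2.287 = 2.900743… → 2.90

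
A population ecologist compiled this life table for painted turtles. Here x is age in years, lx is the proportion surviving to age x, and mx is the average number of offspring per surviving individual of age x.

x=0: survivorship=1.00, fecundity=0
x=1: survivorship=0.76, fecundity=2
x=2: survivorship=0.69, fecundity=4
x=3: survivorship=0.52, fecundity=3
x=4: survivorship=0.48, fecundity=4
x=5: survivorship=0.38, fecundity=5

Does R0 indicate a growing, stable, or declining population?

growing

R0 = Σ lx·mx = 0 + 1.52 + 2.76 + 1.56 + 1.92 + 1.9 = 9.66
R0 > 1, so the population is growing.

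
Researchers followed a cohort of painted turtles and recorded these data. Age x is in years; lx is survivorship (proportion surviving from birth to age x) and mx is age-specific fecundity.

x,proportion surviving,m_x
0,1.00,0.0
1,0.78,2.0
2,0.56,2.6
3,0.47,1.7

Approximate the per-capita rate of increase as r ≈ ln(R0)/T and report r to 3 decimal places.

0.744

R0 = Σ lx·mx = 0 + 1.56 + 1.456 + 0.799 = 3.815
Σ x·lx·mx = 6.869; T = 6.869/3.815 = 1.80052…
r ≈ ln(R0)/T = ln(3.815)/1.80052… = 0.74364… → 0.744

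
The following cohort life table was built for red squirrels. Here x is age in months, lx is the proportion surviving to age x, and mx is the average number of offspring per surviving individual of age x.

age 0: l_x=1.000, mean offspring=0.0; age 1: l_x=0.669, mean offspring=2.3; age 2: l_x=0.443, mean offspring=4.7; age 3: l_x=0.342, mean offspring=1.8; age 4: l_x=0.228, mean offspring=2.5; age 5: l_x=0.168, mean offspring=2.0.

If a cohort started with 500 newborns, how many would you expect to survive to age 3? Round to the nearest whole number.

171

Expected survivors = N0 · l_3 = 500 × 0.342 = 171 → 171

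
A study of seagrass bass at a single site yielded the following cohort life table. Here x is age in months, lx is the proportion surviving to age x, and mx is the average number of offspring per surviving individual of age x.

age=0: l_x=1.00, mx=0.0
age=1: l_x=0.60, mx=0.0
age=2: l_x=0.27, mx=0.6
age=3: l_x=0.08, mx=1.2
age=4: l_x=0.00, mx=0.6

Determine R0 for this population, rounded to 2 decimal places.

lx·mx by age: 0, 0, 0.162, 0.096, 0
R0 = Σ lx·mx = 0.258 → 0.26

0.26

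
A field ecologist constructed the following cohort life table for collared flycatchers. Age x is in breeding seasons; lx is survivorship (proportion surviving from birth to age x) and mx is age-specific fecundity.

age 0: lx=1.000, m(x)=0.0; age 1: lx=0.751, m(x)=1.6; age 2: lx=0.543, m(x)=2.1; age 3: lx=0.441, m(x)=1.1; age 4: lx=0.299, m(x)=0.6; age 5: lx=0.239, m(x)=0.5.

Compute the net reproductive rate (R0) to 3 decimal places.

3.126

lx·mx by age: 0, 1.2016, 1.1403, 0.4851, 0.1794, 0.1195
R0 = Σ lx·mx = 3.1259 → 3.126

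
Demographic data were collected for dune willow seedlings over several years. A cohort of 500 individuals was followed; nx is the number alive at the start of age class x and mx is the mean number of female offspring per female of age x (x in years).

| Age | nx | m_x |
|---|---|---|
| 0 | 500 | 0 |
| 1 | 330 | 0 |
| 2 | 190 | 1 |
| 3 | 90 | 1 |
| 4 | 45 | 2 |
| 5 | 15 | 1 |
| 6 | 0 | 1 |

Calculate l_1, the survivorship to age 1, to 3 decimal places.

l_1 = n_1/n_0 = 330/500 = 0.66 → 0.660

0.660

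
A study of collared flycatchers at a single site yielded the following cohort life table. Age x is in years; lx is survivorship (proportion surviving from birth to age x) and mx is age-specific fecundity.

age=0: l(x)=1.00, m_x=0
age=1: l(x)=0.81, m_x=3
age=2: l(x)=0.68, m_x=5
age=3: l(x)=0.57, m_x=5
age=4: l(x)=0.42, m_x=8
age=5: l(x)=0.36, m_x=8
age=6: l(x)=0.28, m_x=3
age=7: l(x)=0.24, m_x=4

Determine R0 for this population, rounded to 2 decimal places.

16.72

lx·mx by age: 0, 2.43, 3.4, 2.85, 3.36, 2.88, 0.84, 0.96
R0 = Σ lx·mx = 16.72 → 16.72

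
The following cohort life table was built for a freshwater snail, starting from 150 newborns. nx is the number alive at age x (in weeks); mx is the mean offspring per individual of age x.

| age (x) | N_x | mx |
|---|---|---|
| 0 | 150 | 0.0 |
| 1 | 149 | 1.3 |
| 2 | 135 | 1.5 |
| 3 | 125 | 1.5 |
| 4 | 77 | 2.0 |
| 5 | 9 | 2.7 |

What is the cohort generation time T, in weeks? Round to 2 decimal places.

2.49

lx = nx/n0 = nx/150: 1, 0.99333…, 0.9, 0.83333…, 0.51333…, 0.06
lx·mx: 0, 1.291333…, 1.35, 1.25…, 1.026667…, 0.162 → R0 = 5.08…
x·lx·mx: 0, 1.291333…, 2.7, 3.75…, 4.106667…, 0.81 → Σ = 12.658…
T = 12.658… / 5.08… = 2.491732… → 2.49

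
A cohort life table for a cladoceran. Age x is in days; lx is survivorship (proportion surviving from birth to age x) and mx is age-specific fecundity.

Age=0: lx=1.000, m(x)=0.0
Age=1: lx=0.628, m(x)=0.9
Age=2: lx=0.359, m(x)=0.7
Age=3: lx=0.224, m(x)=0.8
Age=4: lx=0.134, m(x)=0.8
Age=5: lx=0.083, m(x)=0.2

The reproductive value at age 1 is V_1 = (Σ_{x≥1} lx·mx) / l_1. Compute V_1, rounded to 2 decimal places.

lx·mx for x ≥ 1: 0.5652, 0.2513, 0.1792, 0.1072, 0.0166 → sum = 1.1195
V_1 = 1.1195 / l_1 = 1.1195 / 0.628 = 1.782643… → 1.78

1.78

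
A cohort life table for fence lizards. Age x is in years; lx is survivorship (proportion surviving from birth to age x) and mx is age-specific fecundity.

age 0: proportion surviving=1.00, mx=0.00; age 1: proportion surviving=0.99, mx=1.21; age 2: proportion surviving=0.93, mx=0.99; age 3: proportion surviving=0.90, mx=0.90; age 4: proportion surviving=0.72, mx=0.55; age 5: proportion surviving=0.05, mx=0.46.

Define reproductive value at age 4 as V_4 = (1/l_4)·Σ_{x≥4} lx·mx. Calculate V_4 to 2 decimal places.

lx·mx for x ≥ 4: 0.396, 0.023 → sum = 0.419
V_4 = 0.419 / l_4 = 0.419 / 0.72 = 0.581944… → 0.58

0.58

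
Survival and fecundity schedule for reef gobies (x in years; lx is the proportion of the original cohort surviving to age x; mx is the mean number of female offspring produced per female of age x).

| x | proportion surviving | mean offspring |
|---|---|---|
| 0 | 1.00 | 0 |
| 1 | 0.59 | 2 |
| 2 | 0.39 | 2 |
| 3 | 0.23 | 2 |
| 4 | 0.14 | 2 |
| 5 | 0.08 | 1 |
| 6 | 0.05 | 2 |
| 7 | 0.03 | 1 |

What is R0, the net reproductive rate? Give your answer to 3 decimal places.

lx·mx by age: 0, 1.18, 0.78, 0.46, 0.28, 0.08, 0.1, 0.03
R0 = Σ lx·mx = 2.91 → 2.910

2.910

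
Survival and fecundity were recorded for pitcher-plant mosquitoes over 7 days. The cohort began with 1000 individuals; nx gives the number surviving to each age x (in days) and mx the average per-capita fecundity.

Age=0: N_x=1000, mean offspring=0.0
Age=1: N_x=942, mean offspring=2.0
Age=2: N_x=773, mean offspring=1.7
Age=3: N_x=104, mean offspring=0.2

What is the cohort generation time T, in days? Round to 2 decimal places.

1.42

lx = nx/n0 = nx/1000: 1, 0.942, 0.773, 0.104
lx·mx: 0, 1.884, 1.3141, 0.0208 → R0 = 3.2189
x·lx·mx: 0, 1.884, 2.6282, 0.0624 → Σ = 4.5746
T = 4.5746 / 3.2189 = 1.421169… → 1.42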